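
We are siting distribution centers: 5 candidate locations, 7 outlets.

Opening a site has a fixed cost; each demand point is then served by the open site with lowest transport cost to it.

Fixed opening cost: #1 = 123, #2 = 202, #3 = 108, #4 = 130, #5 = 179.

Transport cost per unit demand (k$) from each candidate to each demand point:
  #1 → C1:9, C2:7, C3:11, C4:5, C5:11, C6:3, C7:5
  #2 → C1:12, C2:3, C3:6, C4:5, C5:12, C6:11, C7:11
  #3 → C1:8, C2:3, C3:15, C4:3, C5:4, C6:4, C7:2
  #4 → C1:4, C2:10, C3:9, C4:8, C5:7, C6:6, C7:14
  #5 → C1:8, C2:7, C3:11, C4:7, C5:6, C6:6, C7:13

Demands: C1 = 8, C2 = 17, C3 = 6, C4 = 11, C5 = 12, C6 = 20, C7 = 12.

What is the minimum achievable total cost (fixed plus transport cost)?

Open {#3}: assign each demand point to its cheapest open site.
  C1→#3 8×8=64, C2→#3 17×3=51, C3→#3 6×15=90, C4→#3 11×3=33, C5→#3 12×4=48, C6→#3 20×4=80, C7→#3 12×2=24
  transport cost 390, fixed 108 → total 498.
Compare {#3, #4}: transport cost 322 + fixed 238 = 560.
Compare {#1, #3}: transport cost 346 + fixed 231 = 577.
Compare {#2, #3}: transport cost 336 + fixed 310 = 646.
All other subsets cost ≥ 560. Minimum total cost: 498.

498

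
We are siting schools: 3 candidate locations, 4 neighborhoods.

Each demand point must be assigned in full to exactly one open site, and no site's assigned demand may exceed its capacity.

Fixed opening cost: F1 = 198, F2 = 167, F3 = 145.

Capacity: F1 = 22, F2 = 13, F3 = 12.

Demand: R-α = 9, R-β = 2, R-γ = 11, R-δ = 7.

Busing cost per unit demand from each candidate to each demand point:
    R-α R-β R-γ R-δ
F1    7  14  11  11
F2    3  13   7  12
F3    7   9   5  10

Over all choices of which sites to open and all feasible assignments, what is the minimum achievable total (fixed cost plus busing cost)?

566

Open {F1, F3}; cheapest assignment that respects the capacities:
  F1 (cap 22, load 18): R-α, R-β, R-δ — cost 9×7 + 2×14 + 7×11 = 168
  F3 (cap 12, load 11): R-γ — cost 11×5 = 55
  Shipping 223, fixed 343 → total 566.
  Any other capacity-feasible assignment to {F1, F3} ships for at least 223.
Compare {F1, F2}: its best feasible assignment gives total 608.
Compare {F1, F2, F3}: its best feasible assignment gives total 695.
Every other set of open sites that can feasibly serve all demand totals ≥ 608 even under its best assignment. Minimum: 566.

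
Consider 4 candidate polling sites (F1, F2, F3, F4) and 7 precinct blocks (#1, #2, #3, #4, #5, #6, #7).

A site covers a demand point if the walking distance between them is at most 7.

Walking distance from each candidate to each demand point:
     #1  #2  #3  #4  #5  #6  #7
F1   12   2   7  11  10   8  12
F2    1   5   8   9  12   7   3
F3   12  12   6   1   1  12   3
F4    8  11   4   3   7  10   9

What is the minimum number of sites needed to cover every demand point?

Coverage sets (demand points within 7 of each site):
  F1: {#2, #3}
  F2: {#1, #2, #6, #7}
  F3: {#3, #4, #5, #7}
  F4: {#3, #4, #5}
No single site covers all 7 demand points.
But {F2, F3} covers everything, so the minimum is 2.

2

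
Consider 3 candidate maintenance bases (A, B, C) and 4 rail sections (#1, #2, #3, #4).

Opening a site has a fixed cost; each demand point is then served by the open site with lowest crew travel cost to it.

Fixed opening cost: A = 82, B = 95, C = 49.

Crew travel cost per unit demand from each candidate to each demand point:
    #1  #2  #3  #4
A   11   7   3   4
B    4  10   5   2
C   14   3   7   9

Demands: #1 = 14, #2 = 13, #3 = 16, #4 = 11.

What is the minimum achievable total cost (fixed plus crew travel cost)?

341

Open {B, C}: assign each demand point to its cheapest open site.
  #1→B 14×4=56, #2→C 13×3=39, #3→B 16×5=80, #4→B 11×2=22
  crew travel cost 197, fixed 144 → total 341.
Compare {B}: crew travel cost 288 + fixed 95 = 383.
Compare {A, B, C}: crew travel cost 165 + fixed 226 = 391.
Compare {A, B}: crew travel cost 217 + fixed 177 = 394.
All other subsets cost ≥ 383. Minimum total cost: 341.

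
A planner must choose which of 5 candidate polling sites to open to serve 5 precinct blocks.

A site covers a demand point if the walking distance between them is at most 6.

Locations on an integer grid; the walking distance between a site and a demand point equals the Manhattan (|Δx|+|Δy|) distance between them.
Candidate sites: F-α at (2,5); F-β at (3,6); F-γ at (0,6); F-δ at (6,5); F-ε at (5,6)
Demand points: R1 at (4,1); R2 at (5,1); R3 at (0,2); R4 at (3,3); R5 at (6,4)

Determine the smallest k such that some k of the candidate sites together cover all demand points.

Coverage sets (demand points within 6 of each site):
  F-α: {R1, R3, R4, R5}
  F-β: {R1, R4, R5}
  F-γ: {R3, R4}
  F-δ: {R1, R2, R4, R5}
  F-ε: {R1, R2, R4, R5}
No single site covers all 5 demand points.
But {F-α, F-δ} covers everything, so the minimum is 2.

2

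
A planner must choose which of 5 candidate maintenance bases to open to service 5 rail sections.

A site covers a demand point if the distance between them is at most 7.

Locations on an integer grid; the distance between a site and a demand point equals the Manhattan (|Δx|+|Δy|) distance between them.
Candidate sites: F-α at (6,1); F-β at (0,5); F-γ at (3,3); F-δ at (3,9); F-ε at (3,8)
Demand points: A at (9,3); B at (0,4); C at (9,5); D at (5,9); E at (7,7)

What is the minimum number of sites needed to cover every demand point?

2

Coverage sets (demand points within 7 of each site):
  F-α: {A, C, E}
  F-β: {B}
  F-γ: {A, B}
  F-δ: {D, E}
  F-ε: {B, D, E}
No single site covers all 5 demand points.
But {F-α, F-ε} covers everything, so the minimum is 2.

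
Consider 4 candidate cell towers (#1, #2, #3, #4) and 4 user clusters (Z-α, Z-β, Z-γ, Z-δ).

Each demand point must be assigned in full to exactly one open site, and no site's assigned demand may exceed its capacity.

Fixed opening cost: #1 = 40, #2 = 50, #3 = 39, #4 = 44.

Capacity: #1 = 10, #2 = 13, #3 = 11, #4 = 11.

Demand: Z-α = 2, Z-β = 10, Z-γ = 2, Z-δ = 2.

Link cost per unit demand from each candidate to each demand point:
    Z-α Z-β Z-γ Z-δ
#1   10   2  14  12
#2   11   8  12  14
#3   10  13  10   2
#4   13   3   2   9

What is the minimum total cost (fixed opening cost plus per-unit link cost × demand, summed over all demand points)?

Open {#1, #3}; cheapest assignment that respects the capacities:
  #1 (cap 10, load 10): Z-β — cost 10×2 = 20
  #3 (cap 11, load 6): Z-α, Z-γ, Z-δ — cost 2×10 + 2×10 + 2×2 = 44
  Shipping 64, fixed 79 → total 143.
  Any other capacity-feasible assignment to {#1, #3} ships for at least 64.
Compare {#1, #4}: its best feasible assignment gives total 152.
Compare {#3, #4}: its best feasible assignment gives total 157.
Every other set of open sites that can feasibly serve all demand totals ≥ 152 even under its best assignment. Minimum: 143.

143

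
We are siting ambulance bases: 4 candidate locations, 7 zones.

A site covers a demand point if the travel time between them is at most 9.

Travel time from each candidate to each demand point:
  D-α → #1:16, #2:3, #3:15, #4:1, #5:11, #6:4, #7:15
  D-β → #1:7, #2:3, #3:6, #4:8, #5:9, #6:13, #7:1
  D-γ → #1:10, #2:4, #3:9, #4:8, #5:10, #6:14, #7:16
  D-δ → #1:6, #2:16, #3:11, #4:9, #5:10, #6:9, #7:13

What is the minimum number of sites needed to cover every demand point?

Coverage sets (demand points within 9 of each site):
  D-α: {#2, #4, #6}
  D-β: {#1, #2, #3, #4, #5, #7}
  D-γ: {#2, #3, #4}
  D-δ: {#1, #4, #6}
No single site covers all 7 demand points.
But {D-α, D-β} covers everything, so the minimum is 2.

2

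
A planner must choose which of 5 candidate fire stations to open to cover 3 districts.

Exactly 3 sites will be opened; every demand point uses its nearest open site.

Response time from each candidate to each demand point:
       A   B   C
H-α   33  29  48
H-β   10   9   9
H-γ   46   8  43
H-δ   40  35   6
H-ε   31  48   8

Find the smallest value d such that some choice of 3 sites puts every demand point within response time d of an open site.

Open {H-α, H-β, H-γ}.
  Farthest demand point is A at response time 10 (to H-β); all others are ≤ 10.
With {H-α, H-β, H-δ} the worst case is 10.
With {H-α, H-β, H-ε} the worst case is 10.
No size-3 selection achieves below 10.

10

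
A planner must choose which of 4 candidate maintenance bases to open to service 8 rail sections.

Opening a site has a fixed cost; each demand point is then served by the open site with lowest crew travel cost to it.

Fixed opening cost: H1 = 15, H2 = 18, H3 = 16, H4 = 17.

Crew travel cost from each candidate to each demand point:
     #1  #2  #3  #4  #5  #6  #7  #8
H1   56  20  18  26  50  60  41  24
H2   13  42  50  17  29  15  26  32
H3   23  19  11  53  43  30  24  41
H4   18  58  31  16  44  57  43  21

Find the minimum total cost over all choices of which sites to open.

194

Open {H2, H3}: assign each demand point to its cheapest open site.
  #1→H2 13, #2→H3 19, #3→H3 11, #4→H2 17, #5→H2 29, #6→H2 15, #7→H3 24, #8→H2 32
  crew travel cost 160, fixed 34 → total 194.
Compare {H1, H2}: crew travel cost 162 + fixed 33 = 195.
Compare {H2, H3, H4}: crew travel cost 148 + fixed 51 = 199.
Compare {H1, H2, H3}: crew travel cost 152 + fixed 49 = 201.
All other subsets cost ≥ 195. Minimum total cost: 194.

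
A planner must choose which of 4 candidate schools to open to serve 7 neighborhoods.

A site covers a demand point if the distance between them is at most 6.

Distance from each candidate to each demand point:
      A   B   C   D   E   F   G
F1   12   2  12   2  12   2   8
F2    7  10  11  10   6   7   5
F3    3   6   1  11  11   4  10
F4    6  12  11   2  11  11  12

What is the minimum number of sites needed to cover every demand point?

Coverage sets (demand points within 6 of each site):
  F1: {B, D, F}
  F2: {E, G}
  F3: {A, B, C, F}
  F4: {A, D}
No 2 sites suffice: every size-2 union leaves at least one demand point uncovered.
But {F1, F2, F3} covers everything, so the minimum is 3.

3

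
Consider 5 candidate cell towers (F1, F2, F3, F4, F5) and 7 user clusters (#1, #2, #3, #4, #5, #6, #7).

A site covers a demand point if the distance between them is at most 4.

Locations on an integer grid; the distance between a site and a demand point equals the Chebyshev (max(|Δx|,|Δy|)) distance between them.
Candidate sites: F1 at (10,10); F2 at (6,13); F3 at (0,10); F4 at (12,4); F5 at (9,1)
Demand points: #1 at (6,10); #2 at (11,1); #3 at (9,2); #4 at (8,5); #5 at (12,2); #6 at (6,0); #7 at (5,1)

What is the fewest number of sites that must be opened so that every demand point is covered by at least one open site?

2

Coverage sets (demand points within 4 of each site):
  F1: {#1}
  F2: {#1}
  F3: {}
  F4: {#2, #3, #4, #5}
  F5: {#2, #3, #4, #5, #6, #7}
No single site covers all 7 demand points.
But {F1, F5} covers everything, so the minimum is 2.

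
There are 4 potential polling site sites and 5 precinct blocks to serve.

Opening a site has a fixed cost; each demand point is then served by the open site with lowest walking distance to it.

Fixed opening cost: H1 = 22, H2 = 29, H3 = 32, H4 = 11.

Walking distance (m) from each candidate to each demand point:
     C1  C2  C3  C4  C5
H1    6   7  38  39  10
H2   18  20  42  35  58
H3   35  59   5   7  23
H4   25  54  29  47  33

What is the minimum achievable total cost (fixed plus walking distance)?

89

Open {H1, H3}: assign each demand point to its cheapest open site.
  C1→H1 6, C2→H1 7, C3→H3 5, C4→H3 7, C5→H1 10
  walking distance 35, fixed 54 → total 89.
Compare {H1, H3, H4}: walking distance 35 + fixed 65 = 100.
Compare {H1, H2, H3}: walking distance 35 + fixed 83 = 118.
Compare {H1}: walking distance 100 + fixed 22 = 122.
All other subsets cost ≥ 100. Minimum total cost: 89.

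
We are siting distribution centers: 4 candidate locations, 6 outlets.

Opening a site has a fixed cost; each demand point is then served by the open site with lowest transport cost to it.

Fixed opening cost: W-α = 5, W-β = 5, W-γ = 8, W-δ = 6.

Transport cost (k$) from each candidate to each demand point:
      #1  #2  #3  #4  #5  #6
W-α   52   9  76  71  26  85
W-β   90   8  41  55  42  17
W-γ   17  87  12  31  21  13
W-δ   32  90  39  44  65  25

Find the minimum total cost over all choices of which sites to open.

Open {W-β, W-γ}: assign each demand point to its cheapest open site.
  #1→W-γ 17, #2→W-β 8, #3→W-γ 12, #4→W-γ 31, #5→W-γ 21, #6→W-γ 13
  transport cost 102, fixed 13 → total 115.
Compare {W-α, W-γ}: transport cost 103 + fixed 13 = 116.
Compare {W-α, W-β, W-γ}: transport cost 102 + fixed 18 = 120.
Compare {W-β, W-γ, W-δ}: transport cost 102 + fixed 19 = 121.
All other subsets cost ≥ 116. Minimum total cost: 115.

115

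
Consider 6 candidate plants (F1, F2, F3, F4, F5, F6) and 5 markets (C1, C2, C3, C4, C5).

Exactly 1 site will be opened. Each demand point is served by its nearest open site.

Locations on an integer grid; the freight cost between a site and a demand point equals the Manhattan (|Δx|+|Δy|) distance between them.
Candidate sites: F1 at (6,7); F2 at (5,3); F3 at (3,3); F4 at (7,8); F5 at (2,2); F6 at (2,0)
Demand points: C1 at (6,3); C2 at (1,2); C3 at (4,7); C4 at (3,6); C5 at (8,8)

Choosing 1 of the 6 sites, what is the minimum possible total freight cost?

Open {F1}.
  C1→F1 4, C2→F1 10, C3→F1 2, C4→F1 4, C5→F1 3  ⇒ total 23.
Compare {F2}: total 24.
Compare {F3}: total 24.
No size-1 selection does better; minimum is 23.

23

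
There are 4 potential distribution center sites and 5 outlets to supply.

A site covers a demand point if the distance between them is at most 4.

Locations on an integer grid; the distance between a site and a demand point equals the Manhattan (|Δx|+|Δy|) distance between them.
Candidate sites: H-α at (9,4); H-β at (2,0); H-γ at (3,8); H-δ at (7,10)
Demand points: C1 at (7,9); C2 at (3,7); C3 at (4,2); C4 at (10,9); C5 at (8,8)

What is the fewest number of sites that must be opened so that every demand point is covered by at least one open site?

3

Coverage sets (demand points within 4 of each site):
  H-α: {}
  H-β: {C3}
  H-γ: {C2}
  H-δ: {C1, C4, C5}
No 2 sites suffice: every size-2 union leaves at least one demand point uncovered.
But {H-β, H-γ, H-δ} covers everything, so the minimum is 3.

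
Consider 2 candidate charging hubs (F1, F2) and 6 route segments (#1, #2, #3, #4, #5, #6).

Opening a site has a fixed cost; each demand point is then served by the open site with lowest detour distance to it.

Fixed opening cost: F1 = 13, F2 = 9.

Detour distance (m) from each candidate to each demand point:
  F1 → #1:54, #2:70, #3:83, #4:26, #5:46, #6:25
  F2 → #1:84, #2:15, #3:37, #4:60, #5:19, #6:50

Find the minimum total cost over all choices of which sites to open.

Open {F1, F2}: assign each demand point to its cheapest open site.
  #1→F1 54, #2→F2 15, #3→F2 37, #4→F1 26, #5→F2 19, #6→F1 25
  detour distance 176, fixed 22 → total 198.
Compare {F2}: detour distance 265 + fixed 9 = 274.
Compare {F1}: detour distance 304 + fixed 13 = 317.

198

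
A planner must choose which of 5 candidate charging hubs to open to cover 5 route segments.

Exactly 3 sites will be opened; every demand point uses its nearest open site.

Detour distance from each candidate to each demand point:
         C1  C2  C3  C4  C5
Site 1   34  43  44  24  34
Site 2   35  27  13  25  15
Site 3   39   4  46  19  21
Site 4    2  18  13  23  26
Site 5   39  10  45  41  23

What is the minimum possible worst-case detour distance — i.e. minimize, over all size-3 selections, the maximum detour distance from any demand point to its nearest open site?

19

Open {Site 2, Site 3, Site 4}.
  Farthest demand point is C4 at detour distance 19 (to Site 3); all others are ≤ 19.
With {Site 1, Site 3, Site 4} the worst case is 21.
With {Site 3, Site 4, Site 5} the worst case is 21.
No size-3 selection achieves below 19.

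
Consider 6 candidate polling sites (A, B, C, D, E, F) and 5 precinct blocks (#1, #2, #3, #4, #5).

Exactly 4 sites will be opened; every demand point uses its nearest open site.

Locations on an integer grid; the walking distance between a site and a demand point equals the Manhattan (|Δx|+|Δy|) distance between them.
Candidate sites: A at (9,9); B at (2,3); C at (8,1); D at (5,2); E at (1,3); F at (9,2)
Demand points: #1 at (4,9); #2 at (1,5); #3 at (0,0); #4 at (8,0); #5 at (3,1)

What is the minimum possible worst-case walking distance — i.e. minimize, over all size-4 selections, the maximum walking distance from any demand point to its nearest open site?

5

Open {A, B, C, D}.
  Farthest demand point is #1 at walking distance 5 (to A); all others are ≤ 5.
With {A, B, C, E} the worst case is 5.
With {A, B, C, F} the worst case is 5.
No size-4 selection achieves below 5.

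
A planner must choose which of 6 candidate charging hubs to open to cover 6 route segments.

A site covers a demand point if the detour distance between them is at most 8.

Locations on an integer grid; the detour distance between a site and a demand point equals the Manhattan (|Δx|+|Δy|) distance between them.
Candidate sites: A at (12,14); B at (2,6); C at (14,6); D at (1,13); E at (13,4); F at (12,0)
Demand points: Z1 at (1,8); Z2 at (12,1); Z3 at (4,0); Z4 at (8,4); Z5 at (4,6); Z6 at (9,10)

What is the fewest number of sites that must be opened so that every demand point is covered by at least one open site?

3

Coverage sets (demand points within 8 of each site):
  A: {Z6}
  B: {Z1, Z3, Z4, Z5}
  C: {Z2, Z4}
  D: {Z1}
  E: {Z2, Z4}
  F: {Z2, Z3, Z4}
No 2 sites suffice: every size-2 union leaves at least one demand point uncovered.
But {A, B, C} covers everything, so the minimum is 3.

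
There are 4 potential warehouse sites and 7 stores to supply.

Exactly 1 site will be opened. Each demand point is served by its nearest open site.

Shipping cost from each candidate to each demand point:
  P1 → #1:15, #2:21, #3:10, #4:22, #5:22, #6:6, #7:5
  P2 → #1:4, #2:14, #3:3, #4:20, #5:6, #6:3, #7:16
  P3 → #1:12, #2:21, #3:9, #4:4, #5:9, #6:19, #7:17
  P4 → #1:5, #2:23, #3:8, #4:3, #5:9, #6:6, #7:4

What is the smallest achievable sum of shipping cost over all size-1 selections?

58

Open {P4}.
  #1→P4 5, #2→P4 23, #3→P4 8, #4→P4 3, #5→P4 9, #6→P4 6, #7→P4 4  ⇒ total 58.
Compare {P2}: total 66.
Compare {P3}: total 91.
No size-1 selection does better; minimum is 58.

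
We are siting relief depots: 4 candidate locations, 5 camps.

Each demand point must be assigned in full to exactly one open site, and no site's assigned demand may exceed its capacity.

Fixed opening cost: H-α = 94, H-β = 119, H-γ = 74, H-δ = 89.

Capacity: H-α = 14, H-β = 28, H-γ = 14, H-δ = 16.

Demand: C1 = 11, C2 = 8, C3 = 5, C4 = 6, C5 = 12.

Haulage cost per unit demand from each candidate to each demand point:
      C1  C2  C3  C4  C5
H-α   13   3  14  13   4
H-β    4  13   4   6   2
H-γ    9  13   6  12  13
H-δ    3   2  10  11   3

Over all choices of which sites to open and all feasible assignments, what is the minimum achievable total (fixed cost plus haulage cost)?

Open {H-β, H-δ}; cheapest assignment that respects the capacities:
  H-β (cap 28, load 28): C1, C3, C5 — cost 11×4 + 5×4 + 12×2 = 88
  H-δ (cap 16, load 14): C2, C4 — cost 8×2 + 6×11 = 82
  Shipping 170, fixed 208 → total 378.
  Any other capacity-feasible assignment to {H-β, H-δ} ships for at least 170.
Compare {H-α, H-β}: its best feasible assignment gives total 403.
Compare {H-α, H-β, H-δ}: its best feasible assignment gives total 439.
Every other set of open sites that can feasibly serve all demand totals ≥ 403 even under its best assignment. Minimum: 378.

378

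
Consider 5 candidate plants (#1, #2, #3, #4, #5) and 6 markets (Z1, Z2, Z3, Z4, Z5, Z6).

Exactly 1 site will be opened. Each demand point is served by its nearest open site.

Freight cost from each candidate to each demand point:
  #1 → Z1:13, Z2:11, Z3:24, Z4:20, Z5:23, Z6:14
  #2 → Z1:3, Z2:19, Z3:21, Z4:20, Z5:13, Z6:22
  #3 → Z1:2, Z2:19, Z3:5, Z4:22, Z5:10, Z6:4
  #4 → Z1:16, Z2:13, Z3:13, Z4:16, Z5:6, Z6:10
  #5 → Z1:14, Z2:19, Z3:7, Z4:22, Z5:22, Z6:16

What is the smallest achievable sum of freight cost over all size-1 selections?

Open {#3}.
  Z1→#3 2, Z2→#3 19, Z3→#3 5, Z4→#3 22, Z5→#3 10, Z6→#3 4  ⇒ total 62.
Compare {#4}: total 74.
Compare {#2}: total 98.
No size-1 selection does better; minimum is 62.

62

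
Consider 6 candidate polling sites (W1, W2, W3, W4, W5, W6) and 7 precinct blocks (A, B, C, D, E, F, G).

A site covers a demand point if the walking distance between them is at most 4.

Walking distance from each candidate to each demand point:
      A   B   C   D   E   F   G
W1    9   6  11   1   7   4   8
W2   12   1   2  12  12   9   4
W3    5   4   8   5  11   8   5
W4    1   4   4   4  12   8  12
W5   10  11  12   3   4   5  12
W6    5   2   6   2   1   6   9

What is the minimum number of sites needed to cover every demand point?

4

Coverage sets (demand points within 4 of each site):
  W1: {D, F}
  W2: {B, C, G}
  W3: {B}
  W4: {A, B, C, D}
  W5: {D, E}
  W6: {B, D, E}
No 3 sites suffice: every size-3 union leaves at least one demand point uncovered.
But {W1, W2, W4, W5} covers everything, so the minimum is 4.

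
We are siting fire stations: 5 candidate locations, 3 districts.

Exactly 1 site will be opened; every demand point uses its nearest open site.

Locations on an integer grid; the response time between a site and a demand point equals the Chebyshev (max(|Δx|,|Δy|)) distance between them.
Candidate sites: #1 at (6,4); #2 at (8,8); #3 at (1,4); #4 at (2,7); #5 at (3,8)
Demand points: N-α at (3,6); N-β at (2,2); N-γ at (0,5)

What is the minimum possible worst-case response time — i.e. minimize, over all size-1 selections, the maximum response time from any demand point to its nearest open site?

Open {#3}.
  Farthest demand point is N-α at response time 2 (to #3); all others are ≤ 2.
With {#4} the worst case is 5.
With {#1} the worst case is 6.
No size-1 selection achieves below 2.

2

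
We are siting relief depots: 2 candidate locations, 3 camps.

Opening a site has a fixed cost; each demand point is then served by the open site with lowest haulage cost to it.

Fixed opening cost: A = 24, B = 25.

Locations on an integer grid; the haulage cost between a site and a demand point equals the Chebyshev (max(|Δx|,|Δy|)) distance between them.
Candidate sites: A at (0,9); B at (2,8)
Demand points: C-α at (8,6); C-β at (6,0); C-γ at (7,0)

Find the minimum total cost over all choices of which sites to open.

47

Open {B}: assign each demand point to its cheapest open site.
  C-α→B 6, C-β→B 8, C-γ→B 8
  haulage cost 22, fixed 25 → total 47.
Compare {A}: haulage cost 26 + fixed 24 = 50.
Compare {A, B}: haulage cost 22 + fixed 49 = 71.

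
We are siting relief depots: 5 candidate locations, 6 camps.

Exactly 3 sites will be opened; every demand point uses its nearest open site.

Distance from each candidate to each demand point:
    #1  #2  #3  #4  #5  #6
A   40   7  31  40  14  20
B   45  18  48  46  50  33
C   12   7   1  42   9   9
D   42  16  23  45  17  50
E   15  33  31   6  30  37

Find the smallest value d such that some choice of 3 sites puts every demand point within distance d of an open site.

12

Open {A, C, E}.
  Farthest demand point is #1 at distance 12 (to C); all others are ≤ 12.
With {B, C, E} the worst case is 12.
With {C, D, E} the worst case is 12.
No size-3 selection achieves below 12.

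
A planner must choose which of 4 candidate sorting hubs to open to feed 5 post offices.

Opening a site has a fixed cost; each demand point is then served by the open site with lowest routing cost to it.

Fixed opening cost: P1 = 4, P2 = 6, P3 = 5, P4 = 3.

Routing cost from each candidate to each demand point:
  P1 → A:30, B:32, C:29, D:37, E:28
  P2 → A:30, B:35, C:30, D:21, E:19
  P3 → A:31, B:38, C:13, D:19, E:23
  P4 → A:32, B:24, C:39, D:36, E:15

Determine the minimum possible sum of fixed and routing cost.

110

Open {P3, P4}: assign each demand point to its cheapest open site.
  A→P3 31, B→P4 24, C→P3 13, D→P3 19, E→P4 15
  routing cost 102, fixed 8 → total 110.
Compare {P1, P3, P4}: routing cost 101 + fixed 12 = 113.
Compare {P2, P3, P4}: routing cost 101 + fixed 14 = 115.
Compare {P1, P2, P3, P4}: routing cost 101 + fixed 18 = 119.
All other subsets cost ≥ 113. Minimum total cost: 110.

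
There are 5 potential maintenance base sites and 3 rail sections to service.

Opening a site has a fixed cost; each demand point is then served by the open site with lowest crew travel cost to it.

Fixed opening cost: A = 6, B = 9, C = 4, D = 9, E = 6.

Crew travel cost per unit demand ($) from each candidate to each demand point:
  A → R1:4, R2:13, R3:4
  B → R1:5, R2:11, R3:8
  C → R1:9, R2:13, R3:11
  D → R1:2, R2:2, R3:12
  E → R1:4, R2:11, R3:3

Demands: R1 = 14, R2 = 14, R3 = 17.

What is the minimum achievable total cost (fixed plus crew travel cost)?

122

Open {D, E}: assign each demand point to its cheapest open site.
  R1→D 14×2=28, R2→D 14×2=28, R3→E 17×3=51
  crew travel cost 107, fixed 15 → total 122.
Compare {C, D, E}: crew travel cost 107 + fixed 19 = 126.
Compare {A, D, E}: crew travel cost 107 + fixed 21 = 128.
Compare {B, D, E}: crew travel cost 107 + fixed 24 = 131.
All other subsets cost ≥ 126. Minimum total cost: 122.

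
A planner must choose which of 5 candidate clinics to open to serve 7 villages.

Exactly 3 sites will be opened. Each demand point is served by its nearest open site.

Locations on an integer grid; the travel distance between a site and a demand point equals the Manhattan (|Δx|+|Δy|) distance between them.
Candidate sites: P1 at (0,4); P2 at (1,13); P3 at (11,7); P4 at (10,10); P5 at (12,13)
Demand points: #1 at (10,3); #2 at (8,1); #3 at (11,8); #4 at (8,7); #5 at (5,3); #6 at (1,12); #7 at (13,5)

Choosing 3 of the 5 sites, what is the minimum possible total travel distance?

29

Open {P1, P2, P3}.
  #1→P3 5, #2→P3 9, #3→P3 1, #4→P3 3, #5→P1 6, #6→P2 1, #7→P3 4  ⇒ total 29.
Compare {P2, P3, P4}: total 33.
Compare {P2, P3, P5}: total 33.
No size-3 selection does better; minimum is 29.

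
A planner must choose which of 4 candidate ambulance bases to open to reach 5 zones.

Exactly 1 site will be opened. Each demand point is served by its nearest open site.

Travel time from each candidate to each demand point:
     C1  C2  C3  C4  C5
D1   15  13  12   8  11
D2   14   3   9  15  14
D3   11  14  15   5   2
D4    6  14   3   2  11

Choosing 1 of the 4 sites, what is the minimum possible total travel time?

36

Open {D4}.
  C1→D4 6, C2→D4 14, C3→D4 3, C4→D4 2, C5→D4 11  ⇒ total 36.
Compare {D3}: total 47.
Compare {D2}: total 55.
No size-1 selection does better; minimum is 36.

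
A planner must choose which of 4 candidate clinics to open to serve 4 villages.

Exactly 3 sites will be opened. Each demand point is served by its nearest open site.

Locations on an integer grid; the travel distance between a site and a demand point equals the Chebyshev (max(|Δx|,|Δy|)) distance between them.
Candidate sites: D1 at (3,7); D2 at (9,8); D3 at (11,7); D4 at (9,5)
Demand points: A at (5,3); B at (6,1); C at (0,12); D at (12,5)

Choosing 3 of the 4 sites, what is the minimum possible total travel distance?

Open {D1, D3, D4}.
  A→D1 4, B→D4 4, C→D1 5, D→D3 2  ⇒ total 15.
Compare {D1, D2, D4}: total 16.
Compare {D1, D2, D3}: total 17.
No size-3 selection does better; minimum is 15.

15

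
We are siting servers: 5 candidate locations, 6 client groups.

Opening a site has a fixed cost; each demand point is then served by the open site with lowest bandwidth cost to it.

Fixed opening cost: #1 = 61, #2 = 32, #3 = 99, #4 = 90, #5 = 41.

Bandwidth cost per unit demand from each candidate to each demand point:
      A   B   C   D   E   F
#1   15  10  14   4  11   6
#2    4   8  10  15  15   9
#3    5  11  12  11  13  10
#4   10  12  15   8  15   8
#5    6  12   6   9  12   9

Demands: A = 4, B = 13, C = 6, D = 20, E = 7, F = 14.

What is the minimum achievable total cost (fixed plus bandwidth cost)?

514

Open {#1, #2}: assign each demand point to its cheapest open site.
  A→#2 4×4=16, B→#2 13×8=104, C→#2 6×10=60, D→#1 20×4=80, E→#1 7×11=77, F→#1 14×6=84
  bandwidth cost 421, fixed 93 → total 514.
Compare {#1, #2, #5}: bandwidth cost 397 + fixed 134 = 531.
Compare {#1, #5}: bandwidth cost 431 + fixed 102 = 533.
Compare {#1}: bandwidth cost 515 + fixed 61 = 576.
All other subsets cost ≥ 531. Minimum total cost: 514.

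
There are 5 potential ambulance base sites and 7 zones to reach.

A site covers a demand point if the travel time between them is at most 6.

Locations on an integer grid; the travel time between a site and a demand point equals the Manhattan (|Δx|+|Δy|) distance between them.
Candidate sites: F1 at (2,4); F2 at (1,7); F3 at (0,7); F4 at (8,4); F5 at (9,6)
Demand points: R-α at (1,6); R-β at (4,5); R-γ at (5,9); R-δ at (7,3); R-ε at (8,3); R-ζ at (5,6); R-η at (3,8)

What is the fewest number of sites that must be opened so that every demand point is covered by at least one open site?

2

Coverage sets (demand points within 6 of each site):
  F1: {R-α, R-β, R-δ, R-ζ, R-η}
  F2: {R-α, R-β, R-γ, R-ζ, R-η}
  F3: {R-α, R-β, R-ζ, R-η}
  F4: {R-β, R-δ, R-ε, R-ζ}
  F5: {R-β, R-δ, R-ε, R-ζ}
No single site covers all 7 demand points.
But {F2, F4} covers everything, so the minimum is 2.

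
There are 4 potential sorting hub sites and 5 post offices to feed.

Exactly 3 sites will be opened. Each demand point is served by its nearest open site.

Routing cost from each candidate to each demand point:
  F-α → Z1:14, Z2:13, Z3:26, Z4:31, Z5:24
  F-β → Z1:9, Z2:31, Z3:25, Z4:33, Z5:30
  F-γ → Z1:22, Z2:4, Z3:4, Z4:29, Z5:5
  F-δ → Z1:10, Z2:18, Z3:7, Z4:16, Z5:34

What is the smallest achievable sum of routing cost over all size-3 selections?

Open {F-β, F-γ, F-δ}.
  Z1→F-β 9, Z2→F-γ 4, Z3→F-γ 4, Z4→F-δ 16, Z5→F-γ 5  ⇒ total 38.
Compare {F-α, F-γ, F-δ}: total 39.
Compare {F-α, F-β, F-γ}: total 51.
No size-3 selection does better; minimum is 38.

38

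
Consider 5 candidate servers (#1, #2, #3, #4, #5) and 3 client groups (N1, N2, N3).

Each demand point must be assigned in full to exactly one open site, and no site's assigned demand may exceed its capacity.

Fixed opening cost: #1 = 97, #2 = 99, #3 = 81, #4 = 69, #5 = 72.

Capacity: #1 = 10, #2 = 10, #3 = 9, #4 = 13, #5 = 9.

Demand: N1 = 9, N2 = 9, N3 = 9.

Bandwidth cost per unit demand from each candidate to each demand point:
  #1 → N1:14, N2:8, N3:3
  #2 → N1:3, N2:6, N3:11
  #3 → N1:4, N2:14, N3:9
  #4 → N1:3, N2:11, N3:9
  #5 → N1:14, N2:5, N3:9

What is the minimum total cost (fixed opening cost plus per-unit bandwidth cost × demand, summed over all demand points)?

337

Open {#1, #4, #5}; cheapest assignment that respects the capacities:
  #1 (cap 10, load 9): N3 — cost 9×3 = 27
  #4 (cap 13, load 9): N1 — cost 9×3 = 27
  #5 (cap 9, load 9): N2 — cost 9×5 = 45
  Shipping 99, fixed 238 → total 337.
  Any other capacity-feasible assignment to {#1, #4, #5} ships for at least 99.
Compare {#1, #3, #5}: its best feasible assignment gives total 358.
Compare {#1, #2, #5}: its best feasible assignment gives total 367.
Every other set of open sites that can feasibly serve all demand totals ≥ 358 even under its best assignment. Minimum: 337.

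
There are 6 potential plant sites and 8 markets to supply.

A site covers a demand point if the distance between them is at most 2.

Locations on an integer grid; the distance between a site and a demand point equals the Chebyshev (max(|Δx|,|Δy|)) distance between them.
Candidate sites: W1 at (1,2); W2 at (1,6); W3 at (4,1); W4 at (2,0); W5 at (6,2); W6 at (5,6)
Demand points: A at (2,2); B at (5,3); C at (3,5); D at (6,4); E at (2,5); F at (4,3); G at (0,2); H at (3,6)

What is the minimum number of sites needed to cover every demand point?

3

Coverage sets (demand points within 2 of each site):
  W1: {A, G}
  W2: {C, E, H}
  W3: {A, B, F}
  W4: {A, G}
  W5: {B, D, F}
  W6: {C, D, H}
No 2 sites suffice: every size-2 union leaves at least one demand point uncovered.
But {W1, W2, W5} covers everything, so the minimum is 3.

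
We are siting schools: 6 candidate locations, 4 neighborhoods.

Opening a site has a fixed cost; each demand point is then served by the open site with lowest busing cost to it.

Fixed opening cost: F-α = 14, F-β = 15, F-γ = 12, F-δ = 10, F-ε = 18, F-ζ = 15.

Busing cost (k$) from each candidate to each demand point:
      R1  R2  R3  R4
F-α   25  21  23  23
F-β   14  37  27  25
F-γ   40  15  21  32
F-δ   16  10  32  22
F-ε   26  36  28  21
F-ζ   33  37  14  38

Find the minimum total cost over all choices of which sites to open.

87

Open {F-δ, F-ζ}: assign each demand point to its cheapest open site.
  R1→F-δ 16, R2→F-δ 10, R3→F-ζ 14, R4→F-δ 22
  busing cost 62, fixed 25 → total 87.
Compare {F-δ}: busing cost 80 + fixed 10 = 90.
Compare {F-γ, F-δ}: busing cost 69 + fixed 22 = 91.
Compare {F-α, F-δ}: busing cost 71 + fixed 24 = 95.
All other subsets cost ≥ 90. Minimum total cost: 87.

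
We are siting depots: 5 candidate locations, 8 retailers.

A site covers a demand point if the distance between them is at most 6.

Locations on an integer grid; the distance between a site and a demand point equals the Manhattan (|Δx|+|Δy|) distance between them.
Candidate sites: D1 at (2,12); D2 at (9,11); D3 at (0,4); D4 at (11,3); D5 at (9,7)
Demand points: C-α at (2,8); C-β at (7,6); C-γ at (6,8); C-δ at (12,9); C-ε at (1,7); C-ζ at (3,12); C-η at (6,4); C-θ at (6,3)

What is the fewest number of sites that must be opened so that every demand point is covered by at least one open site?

Coverage sets (demand points within 6 of each site):
  D1: {C-α, C-ε, C-ζ}
  D2: {C-γ, C-δ}
  D3: {C-α, C-ε, C-η}
  D4: {C-η, C-θ}
  D5: {C-β, C-γ, C-δ, C-η}
No 2 sites suffice: every size-2 union leaves at least one demand point uncovered.
But {D1, D4, D5} covers everything, so the minimum is 3.

3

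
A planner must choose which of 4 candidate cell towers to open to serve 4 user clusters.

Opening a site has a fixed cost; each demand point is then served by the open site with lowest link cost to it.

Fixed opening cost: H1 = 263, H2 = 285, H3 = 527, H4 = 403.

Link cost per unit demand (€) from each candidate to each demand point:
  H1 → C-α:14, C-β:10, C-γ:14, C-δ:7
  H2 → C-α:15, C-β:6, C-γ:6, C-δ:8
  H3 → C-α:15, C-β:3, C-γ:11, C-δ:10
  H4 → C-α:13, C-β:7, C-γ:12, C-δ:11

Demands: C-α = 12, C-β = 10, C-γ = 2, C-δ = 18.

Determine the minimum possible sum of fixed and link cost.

681

Open {H2}: assign each demand point to its cheapest open site.
  C-α→H2 12×15=180, C-β→H2 10×6=60, C-γ→H2 2×6=12, C-δ→H2 18×8=144
  link cost 396, fixed 285 → total 681.
Compare {H1}: link cost 422 + fixed 263 = 685.
Compare {H4}: link cost 448 + fixed 403 = 851.
Compare {H1, H2}: link cost 366 + fixed 548 = 914.
All other subsets cost ≥ 685. Minimum total cost: 681.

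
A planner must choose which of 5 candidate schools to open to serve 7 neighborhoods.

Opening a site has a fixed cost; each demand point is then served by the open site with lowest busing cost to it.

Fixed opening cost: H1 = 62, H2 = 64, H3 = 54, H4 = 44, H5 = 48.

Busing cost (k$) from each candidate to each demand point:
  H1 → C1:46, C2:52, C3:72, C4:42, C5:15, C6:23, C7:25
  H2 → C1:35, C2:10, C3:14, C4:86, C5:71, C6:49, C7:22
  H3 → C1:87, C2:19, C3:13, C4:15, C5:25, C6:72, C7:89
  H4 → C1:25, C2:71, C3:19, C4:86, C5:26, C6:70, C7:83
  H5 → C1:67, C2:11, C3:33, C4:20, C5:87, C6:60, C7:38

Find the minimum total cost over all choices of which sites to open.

272

Open {H1, H3}: assign each demand point to its cheapest open site.
  C1→H1 46, C2→H3 19, C3→H3 13, C4→H3 15, C5→H1 15, C6→H1 23, C7→H1 25
  busing cost 156, fixed 116 → total 272.
Compare {H1, H5}: busing cost 173 + fixed 110 = 283.
Compare {H1, H2}: busing cost 161 + fixed 126 = 287.
Compare {H2, H3}: busing cost 169 + fixed 118 = 287.
All other subsets cost ≥ 283. Minimum total cost: 272.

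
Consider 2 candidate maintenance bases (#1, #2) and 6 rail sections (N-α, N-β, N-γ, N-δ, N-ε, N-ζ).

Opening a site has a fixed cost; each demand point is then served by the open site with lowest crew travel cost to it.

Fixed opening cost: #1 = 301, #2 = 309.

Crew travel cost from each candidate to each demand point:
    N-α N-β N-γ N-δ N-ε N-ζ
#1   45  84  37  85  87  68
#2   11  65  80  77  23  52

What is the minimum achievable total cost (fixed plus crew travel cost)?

Open {#2}: assign each demand point to its cheapest open site.
  N-α→#2 11, N-β→#2 65, N-γ→#2 80, N-δ→#2 77, N-ε→#2 23, N-ζ→#2 52
  crew travel cost 308, fixed 309 → total 617.
Compare {#1}: crew travel cost 406 + fixed 301 = 707.
Compare {#1, #2}: crew travel cost 265 + fixed 610 = 875.

617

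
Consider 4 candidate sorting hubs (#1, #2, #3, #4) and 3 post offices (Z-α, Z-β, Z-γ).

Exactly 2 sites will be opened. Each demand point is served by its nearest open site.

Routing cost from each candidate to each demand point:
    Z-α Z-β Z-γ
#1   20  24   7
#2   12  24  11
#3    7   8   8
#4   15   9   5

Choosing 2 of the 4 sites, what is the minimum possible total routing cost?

Open {#3, #4}.
  Z-α→#3 7, Z-β→#3 8, Z-γ→#4 5  ⇒ total 20.
Compare {#1, #3}: total 22.
Compare {#2, #3}: total 23.
No size-2 selection does better; minimum is 20.

20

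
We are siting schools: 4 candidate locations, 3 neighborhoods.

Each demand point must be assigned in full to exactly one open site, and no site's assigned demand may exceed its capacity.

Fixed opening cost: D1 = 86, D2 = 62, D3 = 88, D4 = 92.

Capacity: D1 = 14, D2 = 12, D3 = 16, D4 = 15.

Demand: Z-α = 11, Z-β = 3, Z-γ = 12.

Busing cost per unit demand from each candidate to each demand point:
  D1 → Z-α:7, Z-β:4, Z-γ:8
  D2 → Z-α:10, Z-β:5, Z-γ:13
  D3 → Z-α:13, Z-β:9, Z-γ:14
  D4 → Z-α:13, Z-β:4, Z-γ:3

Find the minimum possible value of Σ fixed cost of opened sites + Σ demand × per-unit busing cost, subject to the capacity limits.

303

Open {D1, D4}; cheapest assignment that respects the capacities:
  D1 (cap 14, load 14): Z-α, Z-β — cost 11×7 + 3×4 = 89
  D4 (cap 15, load 12): Z-γ — cost 12×3 = 36
  Shipping 125, fixed 178 → total 303.
  Any other capacity-feasible assignment to {D1, D4} ships for at least 125.
Compare {D2, D4}: its best feasible assignment gives total 312.
Compare {D1, D2, D4}: its best feasible assignment gives total 365.
Every other set of open sites that can feasibly serve all demand totals ≥ 312 even under its best assignment. Minimum: 303.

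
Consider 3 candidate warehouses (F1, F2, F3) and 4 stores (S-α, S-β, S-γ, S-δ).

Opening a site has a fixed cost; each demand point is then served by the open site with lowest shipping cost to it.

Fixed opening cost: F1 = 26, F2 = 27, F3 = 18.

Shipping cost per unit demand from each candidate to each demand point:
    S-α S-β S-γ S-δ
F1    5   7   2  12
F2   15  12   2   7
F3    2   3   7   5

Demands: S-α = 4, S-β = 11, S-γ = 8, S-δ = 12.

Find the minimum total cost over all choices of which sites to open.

161

Open {F1, F3}: assign each demand point to its cheapest open site.
  S-α→F3 4×2=8, S-β→F3 11×3=33, S-γ→F1 8×2=16, S-δ→F3 12×5=60
  shipping cost 117, fixed 44 → total 161.
Compare {F2, F3}: shipping cost 117 + fixed 45 = 162.
Compare {F3}: shipping cost 157 + fixed 18 = 175.
Compare {F1, F2, F3}: shipping cost 117 + fixed 71 = 188.
All other subsets cost ≥ 162. Minimum total cost: 161.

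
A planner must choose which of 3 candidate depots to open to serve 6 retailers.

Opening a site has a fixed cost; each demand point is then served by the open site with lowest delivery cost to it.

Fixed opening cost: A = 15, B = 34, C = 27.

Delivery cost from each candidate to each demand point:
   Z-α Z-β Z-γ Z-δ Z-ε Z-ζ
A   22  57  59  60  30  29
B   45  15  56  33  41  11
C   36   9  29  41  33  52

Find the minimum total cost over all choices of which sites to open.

Open {A, C}: assign each demand point to its cheapest open site.
  Z-α→A 22, Z-β→C 9, Z-γ→C 29, Z-δ→C 41, Z-ε→A 30, Z-ζ→A 29
  delivery cost 160, fixed 42 → total 202.
Compare {A, B, C}: delivery cost 134 + fixed 76 = 210.
Compare {B, C}: delivery cost 151 + fixed 61 = 212.
Compare {A, B}: delivery cost 167 + fixed 49 = 216.
All other subsets cost ≥ 210. Minimum total cost: 202.

202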